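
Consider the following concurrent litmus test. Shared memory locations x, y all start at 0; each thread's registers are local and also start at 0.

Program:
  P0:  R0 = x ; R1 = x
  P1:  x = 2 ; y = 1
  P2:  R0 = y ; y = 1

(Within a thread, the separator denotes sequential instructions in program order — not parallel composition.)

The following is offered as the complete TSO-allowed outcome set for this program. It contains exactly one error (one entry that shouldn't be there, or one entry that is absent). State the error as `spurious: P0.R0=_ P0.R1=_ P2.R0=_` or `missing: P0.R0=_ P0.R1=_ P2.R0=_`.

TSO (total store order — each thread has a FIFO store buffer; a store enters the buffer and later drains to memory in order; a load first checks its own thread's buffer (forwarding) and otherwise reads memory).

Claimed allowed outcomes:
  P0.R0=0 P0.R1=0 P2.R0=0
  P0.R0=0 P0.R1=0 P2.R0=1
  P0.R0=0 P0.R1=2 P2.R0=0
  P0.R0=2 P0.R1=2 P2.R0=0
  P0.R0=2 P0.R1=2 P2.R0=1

missing: P0.R0=0 P0.R1=2 P2.R0=1

outcome vector order: (P0.R0,P0.R1,P2.R0)
TSO (6): 0/0/0 0/0/1 0/2/0 0/2/1 2/2/0 2/2/1
TSO∖claimed = {0/2/1}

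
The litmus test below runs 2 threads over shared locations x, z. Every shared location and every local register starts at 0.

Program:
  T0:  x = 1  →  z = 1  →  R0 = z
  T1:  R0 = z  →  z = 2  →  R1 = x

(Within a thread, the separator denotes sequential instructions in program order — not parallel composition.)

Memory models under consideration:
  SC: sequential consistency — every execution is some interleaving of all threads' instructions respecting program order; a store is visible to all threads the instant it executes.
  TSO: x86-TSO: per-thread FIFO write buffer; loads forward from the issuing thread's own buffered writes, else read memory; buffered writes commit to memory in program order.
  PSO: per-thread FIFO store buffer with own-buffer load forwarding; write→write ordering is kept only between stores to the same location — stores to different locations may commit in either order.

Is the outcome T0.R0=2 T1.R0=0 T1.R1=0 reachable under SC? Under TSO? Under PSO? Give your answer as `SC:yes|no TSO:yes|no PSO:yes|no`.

SC:no TSO:yes PSO:yes

outcome vector order: (T0.R0,T1.R0,T1.R1)
SC: 5 outcomes — {(1,0,0); (1,0,1); (1,1,1); (2,0,1); (2,1,1)}
TSO: 6 outcomes — {(1,0,0); (1,0,1); (1,1,1); (2,0,0); (2,0,1); (2,1,1)}
PSO: 8 outcomes — {(1,0,0); (1,0,1); (1,1,0); (1,1,1); (2,0,0); (2,0,1); (2,1,0); (2,1,1)}
target (2,0,0) ∈ {TSO,PSO}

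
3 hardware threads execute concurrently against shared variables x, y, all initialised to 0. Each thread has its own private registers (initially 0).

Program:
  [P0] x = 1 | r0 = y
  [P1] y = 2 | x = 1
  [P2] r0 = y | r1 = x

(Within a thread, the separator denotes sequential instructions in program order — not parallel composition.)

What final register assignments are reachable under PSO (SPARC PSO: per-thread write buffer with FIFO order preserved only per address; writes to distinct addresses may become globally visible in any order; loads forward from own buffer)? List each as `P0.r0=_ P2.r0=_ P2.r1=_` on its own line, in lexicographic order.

outcome vector order: (P0.r0,P2.r0,P2.r1)
|PSO outcomes| = 8

P0.r0=0 P2.r0=0 P2.r1=0
P0.r0=0 P2.r0=0 P2.r1=1
P0.r0=0 P2.r0=2 P2.r1=0
P0.r0=0 P2.r0=2 P2.r1=1
P0.r0=2 P2.r0=0 P2.r1=0
P0.r0=2 P2.r0=0 P2.r1=1
P0.r0=2 P2.r0=2 P2.r1=0
P0.r0=2 P2.r0=2 P2.r1=1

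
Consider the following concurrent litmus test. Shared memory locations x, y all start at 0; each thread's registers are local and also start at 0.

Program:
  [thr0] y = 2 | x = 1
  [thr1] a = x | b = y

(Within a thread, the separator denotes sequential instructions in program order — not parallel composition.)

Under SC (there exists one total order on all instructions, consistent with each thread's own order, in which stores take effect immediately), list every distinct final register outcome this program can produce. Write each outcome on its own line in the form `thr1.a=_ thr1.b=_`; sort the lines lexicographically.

thr1.a=0 thr1.b=0
thr1.a=0 thr1.b=2
thr1.a=1 thr1.b=2

outcome vector order: (thr1.a,thr1.b)
|SC outcomes| = 3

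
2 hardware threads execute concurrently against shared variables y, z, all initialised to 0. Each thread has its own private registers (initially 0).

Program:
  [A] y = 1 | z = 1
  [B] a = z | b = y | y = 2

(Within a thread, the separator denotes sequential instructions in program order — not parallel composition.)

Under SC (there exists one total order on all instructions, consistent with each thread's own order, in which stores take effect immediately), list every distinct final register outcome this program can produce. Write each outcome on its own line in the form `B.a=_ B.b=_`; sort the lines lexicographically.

outcome vector order: (B.a,B.b)
|SC outcomes| = 3

B.a=0 B.b=0
B.a=0 B.b=1
B.a=1 B.b=1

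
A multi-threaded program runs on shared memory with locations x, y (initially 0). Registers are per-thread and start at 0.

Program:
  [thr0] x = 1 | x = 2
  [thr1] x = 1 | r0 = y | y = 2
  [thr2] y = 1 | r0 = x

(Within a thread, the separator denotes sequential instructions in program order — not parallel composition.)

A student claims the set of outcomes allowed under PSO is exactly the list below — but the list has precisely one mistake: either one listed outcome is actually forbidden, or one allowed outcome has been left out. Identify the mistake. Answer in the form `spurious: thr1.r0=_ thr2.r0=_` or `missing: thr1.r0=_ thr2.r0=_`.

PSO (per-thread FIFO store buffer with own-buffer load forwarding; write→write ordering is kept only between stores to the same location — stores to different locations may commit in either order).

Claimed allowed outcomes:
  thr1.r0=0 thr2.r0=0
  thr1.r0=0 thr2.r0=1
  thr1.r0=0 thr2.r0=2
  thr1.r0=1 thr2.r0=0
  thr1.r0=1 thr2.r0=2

missing: thr1.r0=1 thr2.r0=1

outcome vector order: (thr1.r0,thr2.r0)
PSO: 6 outcomes — {<0 0>, <0 1>, <0 2>, <1 0>, <1 1>, <1 2>}
PSO∖claimed = {<1 1>}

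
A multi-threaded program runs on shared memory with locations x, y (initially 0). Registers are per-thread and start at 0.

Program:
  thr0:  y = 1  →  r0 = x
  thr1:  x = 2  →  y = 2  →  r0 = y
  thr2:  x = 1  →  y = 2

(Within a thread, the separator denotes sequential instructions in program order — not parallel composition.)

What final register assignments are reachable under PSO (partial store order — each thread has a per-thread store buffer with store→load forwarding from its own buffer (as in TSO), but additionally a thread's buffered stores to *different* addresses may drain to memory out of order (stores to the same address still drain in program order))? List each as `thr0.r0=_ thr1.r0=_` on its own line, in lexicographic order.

outcome vector order: (thr0.r0,thr1.r0)
|PSO outcomes| = 6

thr0.r0=0 thr1.r0=1
thr0.r0=0 thr1.r0=2
thr0.r0=1 thr1.r0=1
thr0.r0=1 thr1.r0=2
thr0.r0=2 thr1.r0=1
thr0.r0=2 thr1.r0=2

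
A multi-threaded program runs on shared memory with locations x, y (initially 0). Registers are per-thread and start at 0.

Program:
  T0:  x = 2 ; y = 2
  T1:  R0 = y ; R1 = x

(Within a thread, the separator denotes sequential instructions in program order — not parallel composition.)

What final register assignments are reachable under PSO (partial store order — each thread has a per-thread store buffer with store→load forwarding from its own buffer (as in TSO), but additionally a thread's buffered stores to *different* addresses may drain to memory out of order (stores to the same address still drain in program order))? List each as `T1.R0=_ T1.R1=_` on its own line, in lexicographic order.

outcome vector order: (T1.R0,T1.R1)
|PSO outcomes| = 4

T1.R0=0 T1.R1=0
T1.R0=0 T1.R1=2
T1.R0=2 T1.R1=0
T1.R0=2 T1.R1=2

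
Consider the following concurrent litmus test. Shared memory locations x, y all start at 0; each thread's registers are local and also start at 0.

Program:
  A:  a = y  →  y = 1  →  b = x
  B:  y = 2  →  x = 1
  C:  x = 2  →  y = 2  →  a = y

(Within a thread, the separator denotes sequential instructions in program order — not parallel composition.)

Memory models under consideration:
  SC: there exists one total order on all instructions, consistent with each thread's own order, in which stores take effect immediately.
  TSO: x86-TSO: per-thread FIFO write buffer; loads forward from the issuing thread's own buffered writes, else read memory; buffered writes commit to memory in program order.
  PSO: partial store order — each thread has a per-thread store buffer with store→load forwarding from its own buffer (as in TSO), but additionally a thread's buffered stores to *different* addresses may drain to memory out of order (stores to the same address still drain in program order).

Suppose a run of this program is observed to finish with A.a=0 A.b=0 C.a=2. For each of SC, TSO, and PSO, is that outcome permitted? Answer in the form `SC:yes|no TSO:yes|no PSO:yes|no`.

outcome vector order: (A.a,A.b,C.a)
[SC] allowed = {002 011 012 021 022 202 211 212 221 222}
[TSO] allowed = {001 002 011 012 021 022 201 202 211 212 221 222}
[PSO] allowed = {001 002 011 012 021 022 201 202 211 212 221 222}
target 002 ∈ {SC,TSO,PSO}

SC:yes TSO:yes PSO:yes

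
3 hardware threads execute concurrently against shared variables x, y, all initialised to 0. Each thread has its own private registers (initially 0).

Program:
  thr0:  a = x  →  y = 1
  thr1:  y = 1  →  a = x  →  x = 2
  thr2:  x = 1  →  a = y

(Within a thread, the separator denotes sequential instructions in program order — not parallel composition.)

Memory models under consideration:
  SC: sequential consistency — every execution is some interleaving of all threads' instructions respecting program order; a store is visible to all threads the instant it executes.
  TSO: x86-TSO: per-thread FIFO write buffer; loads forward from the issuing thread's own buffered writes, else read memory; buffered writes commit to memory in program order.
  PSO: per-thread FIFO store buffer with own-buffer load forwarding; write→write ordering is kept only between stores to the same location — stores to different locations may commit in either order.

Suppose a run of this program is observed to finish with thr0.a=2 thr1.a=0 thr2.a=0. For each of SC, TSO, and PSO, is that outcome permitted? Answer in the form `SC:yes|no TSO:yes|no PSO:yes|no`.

outcome vector order: (thr0.a,thr1.a,thr2.a)
[SC] allowed = {<0 0 1> <0 1 0> <0 1 1> <1 0 1> <1 1 0> <1 1 1> <2 0 1> <2 1 0> <2 1 1>}
[TSO] allowed = {<0 0 0> <0 0 1> <0 1 0> <0 1 1> <1 0 0> <1 0 1> <1 1 0> <1 1 1> <2 0 0> <2 0 1> <2 1 0> <2 1 1>}
[PSO] allowed = {<0 0 0> <0 0 1> <0 1 0> <0 1 1> <1 0 0> <1 0 1> <1 1 0> <1 1 1> <2 0 0> <2 0 1> <2 1 0> <2 1 1>}
target <2 0 0> ∈ {TSO,PSO}

SC:no TSO:yes PSO:yes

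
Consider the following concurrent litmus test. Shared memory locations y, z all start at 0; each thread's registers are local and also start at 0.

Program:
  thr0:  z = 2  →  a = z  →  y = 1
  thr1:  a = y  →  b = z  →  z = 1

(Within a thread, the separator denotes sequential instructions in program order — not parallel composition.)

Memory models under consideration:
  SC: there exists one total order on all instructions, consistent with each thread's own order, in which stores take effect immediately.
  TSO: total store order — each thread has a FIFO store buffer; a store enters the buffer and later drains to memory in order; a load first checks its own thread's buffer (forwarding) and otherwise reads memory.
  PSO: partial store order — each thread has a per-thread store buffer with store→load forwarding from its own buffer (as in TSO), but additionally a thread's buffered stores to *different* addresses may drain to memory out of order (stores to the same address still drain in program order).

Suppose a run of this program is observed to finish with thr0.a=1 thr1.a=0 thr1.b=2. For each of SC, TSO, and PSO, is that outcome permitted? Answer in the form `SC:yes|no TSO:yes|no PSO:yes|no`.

SC:yes TSO:yes PSO:yes

outcome vector order: (thr0.a,thr1.a,thr1.b)
[SC] allowed = {(1,0,0); (1,0,2); (2,0,0); (2,0,2); (2,1,2)}
[TSO] allowed = {(1,0,0); (1,0,2); (2,0,0); (2,0,2); (2,1,2)}
[PSO] allowed = {(1,0,0); (1,0,2); (2,0,0); (2,0,2); (2,1,0); (2,1,2)}
target (1,0,2) ∈ {SC,TSO,PSO}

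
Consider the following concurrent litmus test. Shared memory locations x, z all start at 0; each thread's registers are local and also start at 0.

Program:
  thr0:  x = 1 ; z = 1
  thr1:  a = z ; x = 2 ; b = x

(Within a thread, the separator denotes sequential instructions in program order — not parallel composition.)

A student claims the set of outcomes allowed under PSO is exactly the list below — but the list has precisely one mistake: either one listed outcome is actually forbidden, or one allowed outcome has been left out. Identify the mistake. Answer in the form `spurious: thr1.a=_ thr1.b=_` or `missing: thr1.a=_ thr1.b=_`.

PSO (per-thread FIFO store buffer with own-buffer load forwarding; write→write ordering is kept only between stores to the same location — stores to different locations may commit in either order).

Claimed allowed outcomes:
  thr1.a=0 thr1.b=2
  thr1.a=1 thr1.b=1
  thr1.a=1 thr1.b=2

missing: thr1.a=0 thr1.b=1

outcome vector order: (thr1.a,thr1.b)
[PSO] allowed = {01 02 11 12}
PSO∖claimed = {01}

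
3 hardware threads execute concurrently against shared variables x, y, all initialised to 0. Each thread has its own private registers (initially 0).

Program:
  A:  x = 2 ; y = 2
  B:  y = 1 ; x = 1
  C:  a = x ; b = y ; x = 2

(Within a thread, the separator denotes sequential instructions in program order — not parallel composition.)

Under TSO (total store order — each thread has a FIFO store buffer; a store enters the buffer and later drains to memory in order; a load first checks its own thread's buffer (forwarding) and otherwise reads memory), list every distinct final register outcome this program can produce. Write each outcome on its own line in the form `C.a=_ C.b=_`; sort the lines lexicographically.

C.a=0 C.b=0
C.a=0 C.b=1
C.a=0 C.b=2
C.a=1 C.b=1
C.a=1 C.b=2
C.a=2 C.b=0
C.a=2 C.b=1
C.a=2 C.b=2

outcome vector order: (C.a,C.b)
|TSO outcomes| = 8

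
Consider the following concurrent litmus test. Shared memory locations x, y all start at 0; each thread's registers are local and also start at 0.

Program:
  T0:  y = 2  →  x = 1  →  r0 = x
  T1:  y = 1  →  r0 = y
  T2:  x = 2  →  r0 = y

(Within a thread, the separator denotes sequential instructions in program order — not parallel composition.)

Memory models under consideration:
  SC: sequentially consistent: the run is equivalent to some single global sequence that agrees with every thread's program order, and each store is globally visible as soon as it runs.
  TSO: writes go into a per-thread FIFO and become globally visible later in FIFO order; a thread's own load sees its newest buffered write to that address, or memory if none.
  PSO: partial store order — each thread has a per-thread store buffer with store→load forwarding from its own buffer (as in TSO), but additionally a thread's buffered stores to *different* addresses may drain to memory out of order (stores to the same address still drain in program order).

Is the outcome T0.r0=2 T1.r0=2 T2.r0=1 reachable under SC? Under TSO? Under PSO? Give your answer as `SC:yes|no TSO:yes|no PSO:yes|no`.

SC:no TSO:yes PSO:yes

outcome vector order: (T0.r0,T1.r0,T2.r0)
SC: 9 outcomes — {<1 1 0>; <1 1 1>; <1 1 2>; <1 2 0>; <1 2 1>; <1 2 2>; <2 1 1>; <2 1 2>; <2 2 2>}
TSO: 12 outcomes — {<1 1 0>; <1 1 1>; <1 1 2>; <1 2 0>; <1 2 1>; <1 2 2>; <2 1 0>; <2 1 1>; <2 1 2>; <2 2 0>; <2 2 1>; <2 2 2>}
PSO: 12 outcomes — {<1 1 0>; <1 1 1>; <1 1 2>; <1 2 0>; <1 2 1>; <1 2 2>; <2 1 0>; <2 1 1>; <2 1 2>; <2 2 0>; <2 2 1>; <2 2 2>}
target <2 2 1> ∈ {TSO,PSO}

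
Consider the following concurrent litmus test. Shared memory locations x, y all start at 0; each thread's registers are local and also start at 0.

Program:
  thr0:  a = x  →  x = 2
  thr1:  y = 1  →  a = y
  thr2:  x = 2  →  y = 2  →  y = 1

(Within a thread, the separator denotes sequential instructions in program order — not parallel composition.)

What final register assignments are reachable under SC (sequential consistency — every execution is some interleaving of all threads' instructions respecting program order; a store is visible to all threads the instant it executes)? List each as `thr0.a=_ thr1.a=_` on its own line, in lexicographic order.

outcome vector order: (thr0.a,thr1.a)
|SC outcomes| = 4

thr0.a=0 thr1.a=1
thr0.a=0 thr1.a=2
thr0.a=2 thr1.a=1
thr0.a=2 thr1.a=2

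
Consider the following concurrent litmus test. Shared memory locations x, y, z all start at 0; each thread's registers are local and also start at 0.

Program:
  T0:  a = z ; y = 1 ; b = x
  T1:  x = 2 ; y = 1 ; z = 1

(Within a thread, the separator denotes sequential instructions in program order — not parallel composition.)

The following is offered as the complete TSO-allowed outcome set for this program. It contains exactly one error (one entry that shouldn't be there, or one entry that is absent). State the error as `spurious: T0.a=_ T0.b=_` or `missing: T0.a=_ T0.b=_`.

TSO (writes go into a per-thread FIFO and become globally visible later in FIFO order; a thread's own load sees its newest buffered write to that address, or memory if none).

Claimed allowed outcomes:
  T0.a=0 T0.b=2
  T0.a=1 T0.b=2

outcome vector order: (T0.a,T0.b)
under TSO → <0 0>; <0 2>; <1 2>
TSO∖claimed = {<0 0>}

missing: T0.a=0 T0.b=0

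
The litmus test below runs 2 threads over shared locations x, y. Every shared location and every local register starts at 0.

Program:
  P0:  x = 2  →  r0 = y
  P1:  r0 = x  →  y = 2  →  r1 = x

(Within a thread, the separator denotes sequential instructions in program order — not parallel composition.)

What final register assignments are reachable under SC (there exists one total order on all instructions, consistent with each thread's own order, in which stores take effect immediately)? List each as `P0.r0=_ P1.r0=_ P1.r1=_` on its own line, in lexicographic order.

outcome vector order: (P0.r0,P1.r0,P1.r1)
|SC outcomes| = 5

P0.r0=0 P1.r0=0 P1.r1=2
P0.r0=0 P1.r0=2 P1.r1=2
P0.r0=2 P1.r0=0 P1.r1=0
P0.r0=2 P1.r0=0 P1.r1=2
P0.r0=2 P1.r0=2 P1.r1=2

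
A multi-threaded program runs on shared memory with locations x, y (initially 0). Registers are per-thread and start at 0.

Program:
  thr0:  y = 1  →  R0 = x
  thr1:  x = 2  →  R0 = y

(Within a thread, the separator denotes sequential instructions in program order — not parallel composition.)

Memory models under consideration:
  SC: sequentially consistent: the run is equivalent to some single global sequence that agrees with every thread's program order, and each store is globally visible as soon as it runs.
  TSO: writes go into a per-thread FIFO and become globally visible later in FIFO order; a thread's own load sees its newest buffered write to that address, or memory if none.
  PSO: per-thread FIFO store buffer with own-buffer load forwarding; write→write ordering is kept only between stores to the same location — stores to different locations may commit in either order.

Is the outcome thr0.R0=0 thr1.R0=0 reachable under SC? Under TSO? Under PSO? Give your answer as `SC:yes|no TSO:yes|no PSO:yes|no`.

SC:no TSO:yes PSO:yes

outcome vector order: (thr0.R0,thr1.R0)
SC: 3 outcomes — {01; 20; 21}
TSO: 4 outcomes — {00; 01; 20; 21}
PSO: 4 outcomes — {00; 01; 20; 21}
target 00 ∈ {TSO,PSO}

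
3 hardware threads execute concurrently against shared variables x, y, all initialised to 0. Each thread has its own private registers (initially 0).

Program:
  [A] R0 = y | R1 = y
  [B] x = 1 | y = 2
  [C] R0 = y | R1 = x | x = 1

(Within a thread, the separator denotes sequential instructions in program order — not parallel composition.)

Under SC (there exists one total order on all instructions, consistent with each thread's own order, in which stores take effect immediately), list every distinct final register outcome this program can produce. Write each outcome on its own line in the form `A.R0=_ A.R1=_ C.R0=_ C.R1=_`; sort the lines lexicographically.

outcome vector order: (A.R0,A.R1,C.R0,C.R1)
|SC outcomes| = 9

A.R0=0 A.R1=0 C.R0=0 C.R1=0
A.R0=0 A.R1=0 C.R0=0 C.R1=1
A.R0=0 A.R1=0 C.R0=2 C.R1=1
A.R0=0 A.R1=2 C.R0=0 C.R1=0
A.R0=0 A.R1=2 C.R0=0 C.R1=1
A.R0=0 A.R1=2 C.R0=2 C.R1=1
A.R0=2 A.R1=2 C.R0=0 C.R1=0
A.R0=2 A.R1=2 C.R0=0 C.R1=1
A.R0=2 A.R1=2 C.R0=2 C.R1=1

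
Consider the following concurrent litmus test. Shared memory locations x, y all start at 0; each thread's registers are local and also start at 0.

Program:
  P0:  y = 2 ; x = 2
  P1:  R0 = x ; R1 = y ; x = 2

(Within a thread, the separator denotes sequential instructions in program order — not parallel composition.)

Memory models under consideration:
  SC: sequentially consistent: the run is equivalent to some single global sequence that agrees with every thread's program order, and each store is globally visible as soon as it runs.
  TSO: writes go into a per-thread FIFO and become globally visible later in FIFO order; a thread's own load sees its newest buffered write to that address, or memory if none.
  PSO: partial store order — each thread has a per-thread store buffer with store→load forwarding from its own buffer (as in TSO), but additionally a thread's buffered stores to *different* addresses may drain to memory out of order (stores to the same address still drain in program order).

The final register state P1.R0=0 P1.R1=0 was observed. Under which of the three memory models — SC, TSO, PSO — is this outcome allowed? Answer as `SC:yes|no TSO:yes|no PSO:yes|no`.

outcome vector order: (P1.R0,P1.R1)
[SC] allowed = {(0,0), (0,2), (2,2)}
[TSO] allowed = {(0,0), (0,2), (2,2)}
[PSO] allowed = {(0,0), (0,2), (2,0), (2,2)}
target (0,0) ∈ {SC,TSO,PSO}

SC:yes TSO:yes PSO:yes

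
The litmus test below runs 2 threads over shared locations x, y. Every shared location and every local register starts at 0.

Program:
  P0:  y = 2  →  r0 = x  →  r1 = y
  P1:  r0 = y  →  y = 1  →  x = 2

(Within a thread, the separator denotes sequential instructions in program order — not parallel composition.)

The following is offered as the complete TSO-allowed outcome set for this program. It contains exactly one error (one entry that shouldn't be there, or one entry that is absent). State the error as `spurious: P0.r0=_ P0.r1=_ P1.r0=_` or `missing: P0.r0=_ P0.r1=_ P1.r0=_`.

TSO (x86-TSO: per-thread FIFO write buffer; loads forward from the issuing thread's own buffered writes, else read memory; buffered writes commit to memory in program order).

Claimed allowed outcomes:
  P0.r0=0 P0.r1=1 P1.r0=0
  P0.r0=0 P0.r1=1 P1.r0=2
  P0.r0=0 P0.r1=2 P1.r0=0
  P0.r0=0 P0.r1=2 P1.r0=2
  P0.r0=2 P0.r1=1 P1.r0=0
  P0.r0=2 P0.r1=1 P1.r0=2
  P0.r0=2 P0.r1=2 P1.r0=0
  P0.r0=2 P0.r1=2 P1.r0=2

outcome vector order: (P0.r0,P0.r1,P1.r0)
TSO: 7 outcomes — {0/1/0; 0/1/2; 0/2/0; 0/2/2; 2/1/0; 2/1/2; 2/2/0}
claimed∖TSO = {2/2/2}

spurious: P0.r0=2 P0.r1=2 P1.r0=2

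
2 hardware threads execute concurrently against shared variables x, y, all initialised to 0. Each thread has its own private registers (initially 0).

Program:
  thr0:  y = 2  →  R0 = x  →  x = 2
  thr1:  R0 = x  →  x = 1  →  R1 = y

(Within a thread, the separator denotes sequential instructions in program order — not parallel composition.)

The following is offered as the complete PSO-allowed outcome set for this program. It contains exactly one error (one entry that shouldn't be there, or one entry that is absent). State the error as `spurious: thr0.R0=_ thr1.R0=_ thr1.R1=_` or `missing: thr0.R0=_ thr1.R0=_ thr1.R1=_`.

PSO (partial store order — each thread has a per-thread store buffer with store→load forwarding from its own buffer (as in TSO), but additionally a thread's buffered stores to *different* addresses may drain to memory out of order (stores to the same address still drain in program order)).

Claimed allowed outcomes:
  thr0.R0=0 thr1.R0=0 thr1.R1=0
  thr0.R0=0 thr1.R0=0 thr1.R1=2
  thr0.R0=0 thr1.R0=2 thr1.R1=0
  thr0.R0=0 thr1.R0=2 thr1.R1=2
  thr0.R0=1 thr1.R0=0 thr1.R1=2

outcome vector order: (thr0.R0,thr1.R0,thr1.R1)
under PSO → (0,0,0) (0,0,2) (0,2,0) (0,2,2) (1,0,0) (1,0,2)
PSO∖claimed = {(1,0,0)}

missing: thr0.R0=1 thr1.R0=0 thr1.R1=0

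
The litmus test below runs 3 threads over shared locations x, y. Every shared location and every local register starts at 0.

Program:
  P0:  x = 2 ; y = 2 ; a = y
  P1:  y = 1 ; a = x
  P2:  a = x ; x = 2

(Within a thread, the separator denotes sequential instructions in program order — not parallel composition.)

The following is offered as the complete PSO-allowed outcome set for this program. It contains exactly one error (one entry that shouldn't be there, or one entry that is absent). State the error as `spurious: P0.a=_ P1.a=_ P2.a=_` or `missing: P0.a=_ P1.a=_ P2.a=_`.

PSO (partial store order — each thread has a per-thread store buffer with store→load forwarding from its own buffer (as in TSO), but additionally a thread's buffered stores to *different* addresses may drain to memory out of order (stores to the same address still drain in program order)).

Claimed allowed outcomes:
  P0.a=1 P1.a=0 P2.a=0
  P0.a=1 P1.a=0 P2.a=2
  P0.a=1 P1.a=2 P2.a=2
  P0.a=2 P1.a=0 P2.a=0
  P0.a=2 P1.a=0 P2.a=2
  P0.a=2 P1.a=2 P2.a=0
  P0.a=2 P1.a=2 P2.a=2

outcome vector order: (P0.a,P1.a,P2.a)
PSO: 8 outcomes — {100, 102, 120, 122, 200, 202, 220, 222}
PSO∖claimed = {120}

missing: P0.a=1 P1.a=2 P2.a=0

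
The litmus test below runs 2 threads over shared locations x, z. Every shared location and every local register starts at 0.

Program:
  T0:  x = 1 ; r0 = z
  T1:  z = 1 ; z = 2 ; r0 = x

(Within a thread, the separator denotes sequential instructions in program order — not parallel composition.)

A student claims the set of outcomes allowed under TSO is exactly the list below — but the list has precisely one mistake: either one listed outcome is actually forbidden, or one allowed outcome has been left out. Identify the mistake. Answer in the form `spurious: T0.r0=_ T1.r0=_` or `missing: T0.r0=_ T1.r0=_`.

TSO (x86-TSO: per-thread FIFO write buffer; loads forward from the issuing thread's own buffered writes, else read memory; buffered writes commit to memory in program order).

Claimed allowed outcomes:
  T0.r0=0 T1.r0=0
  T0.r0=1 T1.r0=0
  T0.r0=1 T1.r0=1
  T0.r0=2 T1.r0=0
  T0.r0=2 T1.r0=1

missing: T0.r0=0 T1.r0=1

outcome vector order: (T0.r0,T1.r0)
under TSO → 0/0, 0/1, 1/0, 1/1, 2/0, 2/1
TSO∖claimed = {0/1}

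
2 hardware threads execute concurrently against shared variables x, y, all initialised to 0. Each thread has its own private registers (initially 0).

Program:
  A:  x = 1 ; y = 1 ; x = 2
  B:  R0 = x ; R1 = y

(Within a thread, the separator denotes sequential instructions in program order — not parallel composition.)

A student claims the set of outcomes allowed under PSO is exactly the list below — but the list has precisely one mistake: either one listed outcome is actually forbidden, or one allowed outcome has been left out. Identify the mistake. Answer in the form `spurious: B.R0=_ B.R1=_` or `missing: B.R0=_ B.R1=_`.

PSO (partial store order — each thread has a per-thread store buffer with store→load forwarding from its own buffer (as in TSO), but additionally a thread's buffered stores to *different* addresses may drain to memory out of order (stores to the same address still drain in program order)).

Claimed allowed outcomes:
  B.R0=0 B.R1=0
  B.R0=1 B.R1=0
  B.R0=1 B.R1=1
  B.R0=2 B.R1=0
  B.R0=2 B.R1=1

missing: B.R0=0 B.R1=1

outcome vector order: (B.R0,B.R1)
under PSO → <0 0>; <0 1>; <1 0>; <1 1>; <2 0>; <2 1>
PSO∖claimed = {<0 1>}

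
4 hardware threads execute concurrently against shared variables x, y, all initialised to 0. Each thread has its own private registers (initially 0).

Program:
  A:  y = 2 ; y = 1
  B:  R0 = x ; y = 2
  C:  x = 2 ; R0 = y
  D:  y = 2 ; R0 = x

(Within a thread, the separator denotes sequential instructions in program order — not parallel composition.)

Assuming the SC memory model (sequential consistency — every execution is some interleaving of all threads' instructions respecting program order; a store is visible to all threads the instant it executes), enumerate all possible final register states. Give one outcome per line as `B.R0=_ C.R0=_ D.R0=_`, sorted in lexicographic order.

outcome vector order: (B.R0,C.R0,D.R0)
|SC outcomes| = 10

B.R0=0 C.R0=0 D.R0=2
B.R0=0 C.R0=1 D.R0=0
B.R0=0 C.R0=1 D.R0=2
B.R0=0 C.R0=2 D.R0=0
B.R0=0 C.R0=2 D.R0=2
B.R0=2 C.R0=0 D.R0=2
B.R0=2 C.R0=1 D.R0=0
B.R0=2 C.R0=1 D.R0=2
B.R0=2 C.R0=2 D.R0=0
B.R0=2 C.R0=2 D.R0=2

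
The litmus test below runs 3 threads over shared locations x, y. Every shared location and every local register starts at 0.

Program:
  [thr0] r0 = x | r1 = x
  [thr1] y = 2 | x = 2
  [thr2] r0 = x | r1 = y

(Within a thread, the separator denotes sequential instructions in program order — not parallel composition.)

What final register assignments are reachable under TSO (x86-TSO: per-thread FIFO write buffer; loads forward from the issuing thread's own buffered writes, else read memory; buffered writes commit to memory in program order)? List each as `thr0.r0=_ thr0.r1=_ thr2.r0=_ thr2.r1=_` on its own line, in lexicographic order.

thr0.r0=0 thr0.r1=0 thr2.r0=0 thr2.r1=0
thr0.r0=0 thr0.r1=0 thr2.r0=0 thr2.r1=2
thr0.r0=0 thr0.r1=0 thr2.r0=2 thr2.r1=2
thr0.r0=0 thr0.r1=2 thr2.r0=0 thr2.r1=0
thr0.r0=0 thr0.r1=2 thr2.r0=0 thr2.r1=2
thr0.r0=0 thr0.r1=2 thr2.r0=2 thr2.r1=2
thr0.r0=2 thr0.r1=2 thr2.r0=0 thr2.r1=0
thr0.r0=2 thr0.r1=2 thr2.r0=0 thr2.r1=2
thr0.r0=2 thr0.r1=2 thr2.r0=2 thr2.r1=2

outcome vector order: (thr0.r0,thr0.r1,thr2.r0,thr2.r1)
|TSO outcomes| = 9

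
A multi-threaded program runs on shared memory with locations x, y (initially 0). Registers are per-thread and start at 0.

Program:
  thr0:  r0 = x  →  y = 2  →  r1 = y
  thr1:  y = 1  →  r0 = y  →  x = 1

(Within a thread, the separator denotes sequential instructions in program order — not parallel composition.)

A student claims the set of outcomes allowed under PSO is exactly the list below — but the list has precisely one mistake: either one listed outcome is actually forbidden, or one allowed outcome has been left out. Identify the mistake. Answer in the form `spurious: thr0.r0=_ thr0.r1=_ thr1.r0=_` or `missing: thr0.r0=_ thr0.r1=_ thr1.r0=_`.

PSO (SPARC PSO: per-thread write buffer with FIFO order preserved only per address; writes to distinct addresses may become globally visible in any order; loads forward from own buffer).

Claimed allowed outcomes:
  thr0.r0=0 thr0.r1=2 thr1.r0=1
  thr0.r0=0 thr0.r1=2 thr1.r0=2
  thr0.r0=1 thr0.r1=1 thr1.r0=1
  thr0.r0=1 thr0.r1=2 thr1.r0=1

missing: thr0.r0=0 thr0.r1=1 thr1.r0=1

outcome vector order: (thr0.r0,thr0.r1,thr1.r0)
PSO (5): <0 1 1>; <0 2 1>; <0 2 2>; <1 1 1>; <1 2 1>
PSO∖claimed = {<0 1 1>}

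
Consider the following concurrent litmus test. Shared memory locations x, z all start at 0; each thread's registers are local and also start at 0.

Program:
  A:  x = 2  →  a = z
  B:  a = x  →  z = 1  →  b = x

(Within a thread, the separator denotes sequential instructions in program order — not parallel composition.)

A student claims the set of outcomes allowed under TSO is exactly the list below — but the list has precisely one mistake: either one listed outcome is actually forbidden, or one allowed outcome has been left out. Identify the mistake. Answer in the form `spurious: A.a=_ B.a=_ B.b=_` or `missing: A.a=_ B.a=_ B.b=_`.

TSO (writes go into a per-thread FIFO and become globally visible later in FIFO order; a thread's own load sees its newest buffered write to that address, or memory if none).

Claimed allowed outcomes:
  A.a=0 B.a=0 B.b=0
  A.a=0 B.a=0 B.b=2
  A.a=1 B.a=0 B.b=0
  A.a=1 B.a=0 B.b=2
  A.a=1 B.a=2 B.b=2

outcome vector order: (A.a,B.a,B.b)
TSO (6): (0,0,0); (0,0,2); (0,2,2); (1,0,0); (1,0,2); (1,2,2)
TSO∖claimed = {(0,2,2)}

missing: A.a=0 B.a=2 B.b=2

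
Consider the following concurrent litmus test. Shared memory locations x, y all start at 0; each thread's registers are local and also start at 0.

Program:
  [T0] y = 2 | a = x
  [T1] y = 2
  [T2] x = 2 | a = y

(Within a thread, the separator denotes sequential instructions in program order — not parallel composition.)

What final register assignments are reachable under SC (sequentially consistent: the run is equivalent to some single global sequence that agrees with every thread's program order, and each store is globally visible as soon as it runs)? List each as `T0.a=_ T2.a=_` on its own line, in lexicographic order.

outcome vector order: (T0.a,T2.a)
|SC outcomes| = 3

T0.a=0 T2.a=2
T0.a=2 T2.a=0
T0.a=2 T2.a=2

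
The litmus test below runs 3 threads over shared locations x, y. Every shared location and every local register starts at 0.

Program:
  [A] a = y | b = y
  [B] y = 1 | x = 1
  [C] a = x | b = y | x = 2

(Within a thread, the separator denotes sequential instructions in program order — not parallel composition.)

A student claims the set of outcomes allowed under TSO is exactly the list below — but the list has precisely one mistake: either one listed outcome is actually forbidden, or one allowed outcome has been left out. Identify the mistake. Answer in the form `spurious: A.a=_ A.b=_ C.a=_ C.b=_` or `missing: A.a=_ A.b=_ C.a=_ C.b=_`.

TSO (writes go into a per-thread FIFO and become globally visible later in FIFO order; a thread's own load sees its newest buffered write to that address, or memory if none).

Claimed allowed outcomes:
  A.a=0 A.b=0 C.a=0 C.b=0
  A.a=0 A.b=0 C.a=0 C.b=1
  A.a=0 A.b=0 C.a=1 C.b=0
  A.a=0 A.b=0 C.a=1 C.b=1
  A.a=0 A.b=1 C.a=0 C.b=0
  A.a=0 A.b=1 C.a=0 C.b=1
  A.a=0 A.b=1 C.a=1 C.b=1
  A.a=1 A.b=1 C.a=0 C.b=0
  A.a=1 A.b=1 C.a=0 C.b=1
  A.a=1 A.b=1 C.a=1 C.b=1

spurious: A.a=0 A.b=0 C.a=1 C.b=0

outcome vector order: (A.a,A.b,C.a,C.b)
[TSO] allowed = {0000; 0001; 0011; 0100; 0101; 0111; 1100; 1101; 1111}
claimed∖TSO = {0010}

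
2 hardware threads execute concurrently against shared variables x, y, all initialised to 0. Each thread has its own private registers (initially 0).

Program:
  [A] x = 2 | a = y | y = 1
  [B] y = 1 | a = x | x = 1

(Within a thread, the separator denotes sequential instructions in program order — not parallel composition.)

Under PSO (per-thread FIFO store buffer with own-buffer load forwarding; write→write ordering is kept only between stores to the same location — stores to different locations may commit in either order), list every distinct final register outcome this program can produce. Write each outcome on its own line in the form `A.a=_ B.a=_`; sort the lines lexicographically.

outcome vector order: (A.a,B.a)
|PSO outcomes| = 4

A.a=0 B.a=0
A.a=0 B.a=2
A.a=1 B.a=0
A.a=1 B.a=2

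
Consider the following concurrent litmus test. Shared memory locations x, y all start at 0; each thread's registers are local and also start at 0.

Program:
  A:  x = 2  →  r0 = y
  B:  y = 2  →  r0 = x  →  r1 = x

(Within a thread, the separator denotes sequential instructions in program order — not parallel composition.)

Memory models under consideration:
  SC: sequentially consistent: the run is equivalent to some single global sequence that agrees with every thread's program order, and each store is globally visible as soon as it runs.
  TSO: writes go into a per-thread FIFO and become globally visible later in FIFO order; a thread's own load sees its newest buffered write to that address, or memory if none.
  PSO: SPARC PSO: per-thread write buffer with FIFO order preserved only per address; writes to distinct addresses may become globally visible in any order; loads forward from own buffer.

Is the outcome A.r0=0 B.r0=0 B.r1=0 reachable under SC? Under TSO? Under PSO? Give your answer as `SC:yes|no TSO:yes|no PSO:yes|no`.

SC:no TSO:yes PSO:yes

outcome vector order: (A.r0,B.r0,B.r1)
under SC → 0/2/2; 2/0/0; 2/0/2; 2/2/2
under TSO → 0/0/0; 0/0/2; 0/2/2; 2/0/0; 2/0/2; 2/2/2
under PSO → 0/0/0; 0/0/2; 0/2/2; 2/0/0; 2/0/2; 2/2/2
target 0/0/0 ∈ {TSO,PSO}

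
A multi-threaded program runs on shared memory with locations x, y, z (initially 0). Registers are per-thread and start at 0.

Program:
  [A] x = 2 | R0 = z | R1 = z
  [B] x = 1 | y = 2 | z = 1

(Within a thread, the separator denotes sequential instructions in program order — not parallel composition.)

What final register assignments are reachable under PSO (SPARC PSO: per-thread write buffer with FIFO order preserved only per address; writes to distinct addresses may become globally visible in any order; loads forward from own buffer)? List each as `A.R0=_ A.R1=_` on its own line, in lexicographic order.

A.R0=0 A.R1=0
A.R0=0 A.R1=1
A.R0=1 A.R1=1

outcome vector order: (A.R0,A.R1)
|PSO outcomes| = 3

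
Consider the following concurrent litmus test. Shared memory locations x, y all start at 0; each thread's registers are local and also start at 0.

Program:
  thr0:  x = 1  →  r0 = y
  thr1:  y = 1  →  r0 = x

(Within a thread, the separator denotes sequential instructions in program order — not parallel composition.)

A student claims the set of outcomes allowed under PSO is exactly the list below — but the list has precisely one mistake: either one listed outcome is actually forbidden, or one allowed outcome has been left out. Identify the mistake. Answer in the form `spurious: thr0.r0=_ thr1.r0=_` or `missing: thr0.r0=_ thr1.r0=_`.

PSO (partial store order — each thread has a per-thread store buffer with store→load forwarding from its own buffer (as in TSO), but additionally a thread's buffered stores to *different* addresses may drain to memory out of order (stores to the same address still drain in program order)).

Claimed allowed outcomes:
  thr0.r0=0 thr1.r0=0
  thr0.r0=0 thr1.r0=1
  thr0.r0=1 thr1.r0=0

outcome vector order: (thr0.r0,thr1.r0)
PSO (4): (0,0); (0,1); (1,0); (1,1)
PSO∖claimed = {(1,1)}

missing: thr0.r0=1 thr1.r0=1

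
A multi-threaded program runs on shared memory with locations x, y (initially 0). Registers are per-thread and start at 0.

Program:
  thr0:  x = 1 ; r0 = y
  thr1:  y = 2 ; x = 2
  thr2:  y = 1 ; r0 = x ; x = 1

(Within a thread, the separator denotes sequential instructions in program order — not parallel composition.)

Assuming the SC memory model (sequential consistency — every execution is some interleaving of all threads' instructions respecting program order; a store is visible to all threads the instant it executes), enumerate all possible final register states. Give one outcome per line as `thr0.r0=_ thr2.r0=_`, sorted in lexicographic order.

outcome vector order: (thr0.r0,thr2.r0)
|SC outcomes| = 8

thr0.r0=0 thr2.r0=1
thr0.r0=0 thr2.r0=2
thr0.r0=1 thr2.r0=0
thr0.r0=1 thr2.r0=1
thr0.r0=1 thr2.r0=2
thr0.r0=2 thr2.r0=0
thr0.r0=2 thr2.r0=1
thr0.r0=2 thr2.r0=2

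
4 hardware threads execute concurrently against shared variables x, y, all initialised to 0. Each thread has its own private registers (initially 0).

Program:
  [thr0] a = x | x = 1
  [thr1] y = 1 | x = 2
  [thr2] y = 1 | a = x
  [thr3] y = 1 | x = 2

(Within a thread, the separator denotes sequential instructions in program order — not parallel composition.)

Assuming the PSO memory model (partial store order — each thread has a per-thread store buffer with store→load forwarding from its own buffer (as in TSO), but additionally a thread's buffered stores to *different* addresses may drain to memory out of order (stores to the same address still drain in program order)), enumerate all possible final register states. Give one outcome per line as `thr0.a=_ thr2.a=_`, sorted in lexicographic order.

thr0.a=0 thr2.a=0
thr0.a=0 thr2.a=1
thr0.a=0 thr2.a=2
thr0.a=2 thr2.a=0
thr0.a=2 thr2.a=1
thr0.a=2 thr2.a=2

outcome vector order: (thr0.a,thr2.a)
|PSO outcomes| = 6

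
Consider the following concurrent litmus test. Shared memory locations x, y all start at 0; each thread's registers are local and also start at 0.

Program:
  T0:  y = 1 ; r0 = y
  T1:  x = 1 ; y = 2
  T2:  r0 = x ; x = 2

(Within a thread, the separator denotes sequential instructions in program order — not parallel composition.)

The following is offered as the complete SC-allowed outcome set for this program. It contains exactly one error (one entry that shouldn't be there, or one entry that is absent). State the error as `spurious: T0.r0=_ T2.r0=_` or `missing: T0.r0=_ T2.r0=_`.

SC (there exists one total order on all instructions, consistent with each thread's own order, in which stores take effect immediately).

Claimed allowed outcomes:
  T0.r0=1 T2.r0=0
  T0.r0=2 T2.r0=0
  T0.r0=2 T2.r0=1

missing: T0.r0=1 T2.r0=1

outcome vector order: (T0.r0,T2.r0)
[SC] allowed = {<1 0>; <1 1>; <2 0>; <2 1>}
SC∖claimed = {<1 1>}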